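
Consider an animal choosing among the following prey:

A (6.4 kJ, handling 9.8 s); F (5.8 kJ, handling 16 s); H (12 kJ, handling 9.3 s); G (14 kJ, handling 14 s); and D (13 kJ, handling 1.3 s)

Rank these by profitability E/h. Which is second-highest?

In descending order of E/h:
D: 13/1.3 = 10 kJ/s
H: 12/9.3 = 1.29 kJ/s
G: 14/14 = 1 kJ/s
A: 6.4/9.8 = 0.653 kJ/s
F: 5.8/16 = 0.362 kJ/s

H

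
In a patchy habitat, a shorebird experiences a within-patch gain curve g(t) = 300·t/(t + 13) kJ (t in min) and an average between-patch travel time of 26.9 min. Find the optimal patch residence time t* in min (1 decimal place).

18.7 min

Optimal t* satisfies g'(t*) = g(t*)/(T + t*).
g'(t) = 300·13/(t + 13)². Setting 300·13/(t+13)² = 300t/[(t+13)(26.9+t)] gives 13(26.9+t) = t(t+13), so t² = 13×26.9 = 349.7.
t* = √349.7 = 18.7 min.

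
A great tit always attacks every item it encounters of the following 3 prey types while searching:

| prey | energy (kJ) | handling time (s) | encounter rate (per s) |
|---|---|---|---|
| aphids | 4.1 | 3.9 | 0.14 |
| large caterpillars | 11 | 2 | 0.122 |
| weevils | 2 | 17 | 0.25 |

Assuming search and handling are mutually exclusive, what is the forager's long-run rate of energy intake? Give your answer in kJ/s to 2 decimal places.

0.40 kJ/s

R = Σλ_iE_i / (1 + Σλ_ih_i)
Numerator: 0.14×4.1 + 0.122×11 + 0.25×2 = 2.416
Denominator: 1 + 0.14×3.9 + 0.122×2 + 0.25×17 = 6.04
R = 2.416/6.04 = 0.4 kJ/s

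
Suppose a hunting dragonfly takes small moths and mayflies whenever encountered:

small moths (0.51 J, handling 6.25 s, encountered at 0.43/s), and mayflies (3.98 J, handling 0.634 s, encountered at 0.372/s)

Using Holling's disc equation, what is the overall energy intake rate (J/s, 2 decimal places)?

R = (0.43×0.51 + 0.372×3.98) / (1 + 0.43×6.25 + 0.372×0.634) = 1.7/3.923 = 0.4333 J/s.

0.43 J/s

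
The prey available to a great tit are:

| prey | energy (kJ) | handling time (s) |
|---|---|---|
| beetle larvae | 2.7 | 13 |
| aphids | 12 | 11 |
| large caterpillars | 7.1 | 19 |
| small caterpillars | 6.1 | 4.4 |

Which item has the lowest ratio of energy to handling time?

beetle larvae

In descending order of E/h:
small caterpillars: 6.1/4.4 = 1.39 kJ/s
aphids: 12/11 = 1.09 kJ/s
large caterpillars: 7.1/19 = 0.374 kJ/s
beetle larvae: 2.7/13 = 0.208 kJ/s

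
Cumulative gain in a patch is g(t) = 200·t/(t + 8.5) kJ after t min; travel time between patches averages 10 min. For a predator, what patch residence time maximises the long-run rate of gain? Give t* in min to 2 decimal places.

9.22 min

By the marginal value theorem, leave when the instantaneous gain rate g'(t) equals the habitat-wide average g(t)/(T + t).
g'(t) = 200·8.5/(t + 8.5)². Setting 200·8.5/(t+8.5)² = 200t/[(t+8.5)(10+t)] gives 8.5(10+t) = t(t+8.5), so t² = 8.5×10 = 85.
t* = √85 = 9.22 min.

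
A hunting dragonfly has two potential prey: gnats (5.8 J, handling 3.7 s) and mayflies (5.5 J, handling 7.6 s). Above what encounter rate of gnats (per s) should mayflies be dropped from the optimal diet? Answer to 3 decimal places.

0.232 per s

Drop mayflies once their profitability E₂/h₂ falls below the rate achievable on gnats alone: E₂/h₂ = λE₁/(1 + λh₁).
Solve for λ: λE₁h₂ = E₂(1 + λh₁) → λ(E₁h₂ − E₂h₁) = E₂ → λ = E₂/(E₁h₂ − E₂h₁).
λ = 5.5/(5.8×7.6 − 5.5×3.7) = 5.5/23.73 = 0.2318 per s.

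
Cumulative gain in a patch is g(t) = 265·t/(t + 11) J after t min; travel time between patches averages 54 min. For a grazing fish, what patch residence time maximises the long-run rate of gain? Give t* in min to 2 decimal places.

Optimal t* satisfies g'(t*) = g(t*)/(T + t*).
g'(t) = 265·11/(t + 11)². Setting 265·11/(t+11)² = 265t/[(t+11)(54+t)] gives 11(54+t) = t(t+11), so t² = 11×54 = 594.
t* = √594 = 24.37 min.

24.37 min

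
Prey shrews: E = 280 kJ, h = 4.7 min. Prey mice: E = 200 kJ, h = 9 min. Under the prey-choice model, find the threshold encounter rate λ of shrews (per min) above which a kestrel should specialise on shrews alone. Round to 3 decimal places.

Drop mice once their profitability E₂/h₂ falls below the rate achievable on shrews alone: E₂/h₂ = λE₁/(1 + λh₁).
Solve for λ: λE₁h₂ = E₂(1 + λh₁) → λ(E₁h₂ − E₂h₁) = E₂ → λ = E₂/(E₁h₂ − E₂h₁).
λ = 200/(280×9 − 200×4.7) = 200/1580 = 0.1266 per min.

0.127 per min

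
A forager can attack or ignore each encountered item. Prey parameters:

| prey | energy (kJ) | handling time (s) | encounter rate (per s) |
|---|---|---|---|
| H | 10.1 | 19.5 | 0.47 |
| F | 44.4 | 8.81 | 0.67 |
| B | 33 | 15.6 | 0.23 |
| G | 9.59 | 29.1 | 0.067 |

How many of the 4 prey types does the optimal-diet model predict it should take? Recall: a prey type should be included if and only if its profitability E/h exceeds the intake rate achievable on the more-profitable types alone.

Rank by E/h (kJ/s): F 5.04, B 2.12, H 0.518, G 0.33. Include each in turn until the next type's E/h falls below the running intake rate.
Rate on top 1: 4.31. B: 2.12 < 4.31 → exclude; stop.
Optimal diet: F — 1 of 4 types.

1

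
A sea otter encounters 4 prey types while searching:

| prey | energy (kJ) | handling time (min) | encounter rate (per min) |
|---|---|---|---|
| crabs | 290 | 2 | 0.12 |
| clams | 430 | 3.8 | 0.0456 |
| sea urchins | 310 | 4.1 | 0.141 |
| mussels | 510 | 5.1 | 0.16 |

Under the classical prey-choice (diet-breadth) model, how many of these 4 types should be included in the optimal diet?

4

Rank by E/h (kJ/min): crabs 145, clams 113, mussels 100, sea urchins 75.6. Include each in turn until the next type's E/h falls below the running intake rate.
Rate on top 1: 28.06. clams: 113 > 28.06 → include.
Rate on top 2: 38.5. mussels: 100 > 38.5 → include.
Rate on top 3: 61.01. sea urchins: 75.6 > 61.01 → include.
Optimal diet: crabs, clams, mussels, sea urchins — 4 of 4 types.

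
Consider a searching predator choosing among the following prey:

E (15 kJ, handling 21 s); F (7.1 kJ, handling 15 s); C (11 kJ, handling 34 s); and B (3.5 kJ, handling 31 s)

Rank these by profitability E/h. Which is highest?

E

In descending order of E/h:
E: 15/21 = 0.714 kJ/s
F: 7.1/15 = 0.473 kJ/s
C: 11/34 = 0.324 kJ/s
B: 3.5/31 = 0.113 kJ/s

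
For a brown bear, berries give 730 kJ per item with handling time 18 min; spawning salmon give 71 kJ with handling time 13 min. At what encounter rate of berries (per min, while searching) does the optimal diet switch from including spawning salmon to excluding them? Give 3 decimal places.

Drop spawning salmon once their profitability E₂/h₂ falls below the rate achievable on berries alone: E₂/h₂ = λE₁/(1 + λh₁).
Solve for λ: λE₁h₂ = E₂(1 + λh₁) → λ(E₁h₂ − E₂h₁) = E₂ → λ = E₂/(E₁h₂ − E₂h₁).
λ = 71/(730×13 − 71×18) = 71/8212 = 0.008646 per min.

0.009 per min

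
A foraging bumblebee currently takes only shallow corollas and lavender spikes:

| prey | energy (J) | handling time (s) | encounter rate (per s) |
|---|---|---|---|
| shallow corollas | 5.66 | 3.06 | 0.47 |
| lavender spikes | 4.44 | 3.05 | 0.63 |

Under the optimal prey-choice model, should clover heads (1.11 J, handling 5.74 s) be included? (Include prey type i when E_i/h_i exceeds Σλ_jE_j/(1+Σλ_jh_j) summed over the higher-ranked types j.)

On shallow corollas and lavender spikes alone, R = ΣλE/(1+Σλh) = 5.457/4.36 = 1.252 J/s.
Profitability of clover heads: 1.11/5.74 = 0.1934 J/s.
0.1934 < 1.252, so adding clover heads would lower the average — exclude it.

No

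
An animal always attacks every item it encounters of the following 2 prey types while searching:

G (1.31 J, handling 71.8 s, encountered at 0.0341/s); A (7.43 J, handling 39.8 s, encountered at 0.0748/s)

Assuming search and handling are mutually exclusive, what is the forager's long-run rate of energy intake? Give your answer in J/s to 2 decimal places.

R = Σλ_iE_i / (1 + Σλ_ih_i)
Numerator: 0.0341×1.31 + 0.0748×7.43 = 0.6004
Denominator: 1 + 0.0341×71.8 + 0.0748×39.8 = 6.425
R = 0.6004/6.425 = 0.09345 J/s

0.09 J/s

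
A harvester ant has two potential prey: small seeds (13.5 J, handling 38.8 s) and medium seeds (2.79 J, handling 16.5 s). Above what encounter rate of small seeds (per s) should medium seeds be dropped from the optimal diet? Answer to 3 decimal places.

0.024 per s

The zero-one rule: include medium seeds iff E₂/h₂ > λE₁/(1+λh₁). Equality gives the switch point.
λE₁h₂ = E₂ + λE₂h₁ ⇒ λ = E₂/(E₁h₂ − E₂h₁) = 2.79/(222.8 − 108.3) = 0.02437 per s.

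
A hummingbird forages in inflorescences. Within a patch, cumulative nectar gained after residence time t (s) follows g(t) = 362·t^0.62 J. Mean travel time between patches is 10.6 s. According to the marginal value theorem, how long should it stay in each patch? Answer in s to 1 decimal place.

By the marginal value theorem, leave when the instantaneous gain rate g'(t) equals the habitat-wide average g(t)/(T + t).
g'(t) = 0.62·362·t^-0.38. Setting 0.62·362·t^-0.38 = 362·t^0.62/(10.6+t) gives 0.62(10.6+t) = t, so 0.38·t = 0.62×10.6.
t* = 0.62×10.6/0.38 = 17.29 s.

17.3 s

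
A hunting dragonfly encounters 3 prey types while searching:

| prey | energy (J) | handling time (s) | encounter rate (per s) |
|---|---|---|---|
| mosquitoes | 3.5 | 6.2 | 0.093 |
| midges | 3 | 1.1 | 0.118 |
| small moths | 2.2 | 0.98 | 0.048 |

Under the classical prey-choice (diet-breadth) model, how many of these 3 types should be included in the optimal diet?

3

Rank by E/h (J/s): midges 2.73, small moths 2.24, mosquitoes 0.565. Include each in turn until the next type's E/h falls below the running intake rate.
Rate on top 1: 0.3133. small moths: 2.24 > 0.3133 → include.
Rate on top 2: 0.3905. mosquitoes: 0.565 > 0.3905 → include.
Optimal diet: midges, small moths, mosquitoes — 3 of 3 types.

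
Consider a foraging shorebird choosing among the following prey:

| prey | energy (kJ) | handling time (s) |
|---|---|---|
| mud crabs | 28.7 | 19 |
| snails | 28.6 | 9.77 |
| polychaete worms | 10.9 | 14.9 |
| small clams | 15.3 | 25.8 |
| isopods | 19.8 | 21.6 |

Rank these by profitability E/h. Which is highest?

snails

In descending order of E/h:
snails: 28.6/9.77 = 2.93 kJ/s
mud crabs: 28.7/19 = 1.51 kJ/s
isopods: 19.8/21.6 = 0.917 kJ/s
polychaete worms: 10.9/14.9 = 0.732 kJ/s
small clams: 15.3/25.8 = 0.593 kJ/s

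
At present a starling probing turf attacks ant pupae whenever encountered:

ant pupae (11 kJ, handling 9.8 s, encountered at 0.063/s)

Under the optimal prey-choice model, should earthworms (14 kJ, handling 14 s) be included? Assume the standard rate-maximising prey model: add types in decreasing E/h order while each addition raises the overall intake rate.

Current rate: (0.063×11)/(1 + 0.063×9.8) = 0.4285 kJ/s.
Profitability of earthworms: 14/14 = 1 kJ/s.
1 > 0.4285, so adding earthworms raises the average — include it.

Yes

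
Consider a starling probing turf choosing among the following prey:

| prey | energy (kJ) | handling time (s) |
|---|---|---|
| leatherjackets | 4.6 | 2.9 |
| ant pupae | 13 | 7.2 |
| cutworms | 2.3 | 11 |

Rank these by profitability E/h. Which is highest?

In descending order of E/h:
ant pupae: 13/7.2 = 1.81 kJ/s
leatherjackets: 4.6/2.9 = 1.59 kJ/s
cutworms: 2.3/11 = 0.209 kJ/s

ant pupae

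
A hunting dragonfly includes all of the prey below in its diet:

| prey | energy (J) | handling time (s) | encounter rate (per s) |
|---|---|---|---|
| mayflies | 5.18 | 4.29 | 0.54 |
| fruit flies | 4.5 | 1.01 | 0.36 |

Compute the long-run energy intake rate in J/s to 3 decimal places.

1.200 J/s

R = (0.54×5.18 + 0.36×4.5) / (1 + 0.54×4.29 + 0.36×1.01) = 4.417/3.68 = 1.2 J/s.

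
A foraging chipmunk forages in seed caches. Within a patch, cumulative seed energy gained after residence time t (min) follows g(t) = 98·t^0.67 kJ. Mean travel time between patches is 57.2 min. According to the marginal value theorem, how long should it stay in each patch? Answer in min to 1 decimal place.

Optimal t* satisfies g'(t*) = g(t*)/(T + t*).
g'(t) = 0.67·98·t^-0.33. Setting 0.67·98·t^-0.33 = 98·t^0.67/(57.2+t) gives 0.67(57.2+t) = t, so 0.33·t = 0.67×57.2.
t* = 0.67×57.2/0.33 = 116.1 min.

116.1 min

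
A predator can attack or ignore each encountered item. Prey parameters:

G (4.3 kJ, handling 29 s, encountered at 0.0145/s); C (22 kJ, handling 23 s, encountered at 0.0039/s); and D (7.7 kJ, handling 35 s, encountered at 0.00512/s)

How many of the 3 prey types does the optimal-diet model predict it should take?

Profitabilities (E/h, kJ/s): C 0.957, D 0.22, G 0.148. Add prey in this order while the next type's profitability exceeds the intake rate on those already taken.
Rate on top 1: 0.07874. D: 0.22 > 0.07874 → include.
Rate on top 2: 0.09869. G: 0.148 > 0.09869 → include.
Optimal diet: C, D, G — 3 of 3 types.

3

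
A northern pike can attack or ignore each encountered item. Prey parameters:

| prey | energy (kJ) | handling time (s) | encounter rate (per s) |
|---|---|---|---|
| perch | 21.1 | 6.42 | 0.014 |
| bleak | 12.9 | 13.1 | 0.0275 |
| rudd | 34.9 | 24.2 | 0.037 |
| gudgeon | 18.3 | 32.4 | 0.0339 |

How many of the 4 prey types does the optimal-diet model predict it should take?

Rank by E/h (kJ/s): perch 3.29, rudd 1.44, bleak 0.985, gudgeon 0.565. Include each in turn until the next type's E/h falls below the running intake rate.
Rate on top 1: 0.271. rudd: 1.44 > 0.271 → include.
Rate on top 2: 0.7992. bleak: 0.985 > 0.7992 → include.
Rate on top 3: 0.8277. gudgeon: 0.565 < 0.8277 → exclude; stop.
Optimal diet: perch, rudd, bleak — 3 of 4 types.

3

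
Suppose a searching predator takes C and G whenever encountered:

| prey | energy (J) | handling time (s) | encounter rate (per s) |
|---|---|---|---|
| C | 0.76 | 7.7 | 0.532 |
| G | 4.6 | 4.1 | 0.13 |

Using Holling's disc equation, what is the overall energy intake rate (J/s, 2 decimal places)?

Energy encountered per unit search time: 0.532×0.76 + 0.13×4.6 = 1.002 J/s.
Handling time per unit search time: 0.532×7.7 + 0.13×4.1 = 4.629.
Rate = 1.002/(1 + 4.629) = 0.1781 J/s.

0.18 J/s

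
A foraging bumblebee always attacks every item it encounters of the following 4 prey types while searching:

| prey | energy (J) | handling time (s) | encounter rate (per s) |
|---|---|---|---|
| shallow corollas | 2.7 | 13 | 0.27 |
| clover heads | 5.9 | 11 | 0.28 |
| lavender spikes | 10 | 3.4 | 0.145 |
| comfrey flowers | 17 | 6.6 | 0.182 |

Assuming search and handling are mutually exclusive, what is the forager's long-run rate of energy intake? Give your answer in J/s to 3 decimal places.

R = Σλ_iE_i / (1 + Σλ_ih_i)
Numerator: 0.27×2.7 + 0.28×5.9 + 0.145×10 + 0.182×17 = 6.925
Denominator: 1 + 0.27×13 + 0.28×11 + 0.145×3.4 + 0.182×6.6 = 9.284
R = 6.925/9.284 = 0.7459 J/s

0.746 J/s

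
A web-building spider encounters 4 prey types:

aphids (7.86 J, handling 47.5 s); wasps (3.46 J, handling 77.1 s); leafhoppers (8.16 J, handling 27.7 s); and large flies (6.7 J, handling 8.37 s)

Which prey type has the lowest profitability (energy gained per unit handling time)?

wasps

In descending order of E/h:
large flies: 6.7/8.37 = 0.8 J/s
leafhoppers: 8.16/27.7 = 0.295 J/s
aphids: 7.86/47.5 = 0.165 J/s
wasps: 3.46/77.1 = 0.0449 J/s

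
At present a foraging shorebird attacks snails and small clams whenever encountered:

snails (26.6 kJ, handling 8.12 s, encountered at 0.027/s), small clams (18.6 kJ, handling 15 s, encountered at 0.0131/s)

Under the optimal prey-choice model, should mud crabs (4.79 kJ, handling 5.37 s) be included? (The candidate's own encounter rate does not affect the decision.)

Yes

On snails and small clams alone, R = ΣλE/(1+Σλh) = 0.9619/1.416 = 0.6794 kJ/s.
mud crabs: E/h = 4.79/5.37 = 0.892 kJ/s.
Since 0.892 > R, including mud crabs increases the long-run rate.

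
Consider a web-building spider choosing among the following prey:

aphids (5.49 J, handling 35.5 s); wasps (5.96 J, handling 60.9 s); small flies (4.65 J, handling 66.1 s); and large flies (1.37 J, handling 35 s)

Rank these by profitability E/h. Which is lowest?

In descending order of E/h:
aphids: 5.49/35.5 = 0.155 J/s
wasps: 5.96/60.9 = 0.0979 J/s
small flies: 4.65/66.1 = 0.0703 J/s
large flies: 1.37/35 = 0.0391 J/s

large flies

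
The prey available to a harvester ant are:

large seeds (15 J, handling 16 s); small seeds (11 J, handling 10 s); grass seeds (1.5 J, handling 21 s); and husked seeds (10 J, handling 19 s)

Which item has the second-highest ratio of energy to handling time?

large seeds

In descending order of E/h:
small seeds: 11/10 = 1.1 J/s
large seeds: 15/16 = 0.938 J/s
husked seeds: 10/19 = 0.526 J/s
grass seeds: 1.5/21 = 0.0714 J/s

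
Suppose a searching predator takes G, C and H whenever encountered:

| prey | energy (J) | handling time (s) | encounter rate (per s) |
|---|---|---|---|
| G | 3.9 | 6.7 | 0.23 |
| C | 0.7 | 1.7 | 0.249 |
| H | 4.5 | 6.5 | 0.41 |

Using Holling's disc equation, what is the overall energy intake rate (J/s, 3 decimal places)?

0.518 J/s

R = (0.23×3.9 + 0.249×0.7 + 0.41×4.5) / (1 + 0.23×6.7 + 0.249×1.7 + 0.41×6.5) = 2.916/5.629 = 0.5181 J/s.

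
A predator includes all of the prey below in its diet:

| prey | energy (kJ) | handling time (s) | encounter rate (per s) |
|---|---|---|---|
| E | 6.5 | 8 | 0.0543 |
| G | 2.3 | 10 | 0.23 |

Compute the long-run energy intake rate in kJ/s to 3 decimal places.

Energy encountered per unit search time: 0.0543×6.5 + 0.23×2.3 = 0.882 kJ/s.
Handling time per unit search time: 0.0543×8 + 0.23×10 = 2.734.
Rate = 0.882/(1 + 2.734) = 0.2362 kJ/s.

0.236 kJ/s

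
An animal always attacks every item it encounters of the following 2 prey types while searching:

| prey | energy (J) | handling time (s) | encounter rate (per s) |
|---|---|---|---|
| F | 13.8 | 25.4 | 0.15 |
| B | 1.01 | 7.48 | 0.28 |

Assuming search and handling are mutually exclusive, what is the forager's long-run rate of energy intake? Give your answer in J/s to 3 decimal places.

0.341 J/s

R = Σλ_iE_i / (1 + Σλ_ih_i)
Numerator: 0.15×13.8 + 0.28×1.01 = 2.353
Denominator: 1 + 0.15×25.4 + 0.28×7.48 = 6.904
R = 2.353/6.904 = 0.3408 J/s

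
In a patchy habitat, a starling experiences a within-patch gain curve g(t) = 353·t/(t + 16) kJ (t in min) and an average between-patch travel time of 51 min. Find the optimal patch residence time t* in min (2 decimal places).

By the marginal value theorem, leave when the instantaneous gain rate g'(t) equals the habitat-wide average g(t)/(T + t).
g'(t) = 353·16/(t + 16)². Setting 353·16/(t+16)² = 353t/[(t+16)(51+t)] gives 16(51+t) = t(t+16), so t² = 16×51 = 816.
t* = √816 = 28.57 min.

28.57 min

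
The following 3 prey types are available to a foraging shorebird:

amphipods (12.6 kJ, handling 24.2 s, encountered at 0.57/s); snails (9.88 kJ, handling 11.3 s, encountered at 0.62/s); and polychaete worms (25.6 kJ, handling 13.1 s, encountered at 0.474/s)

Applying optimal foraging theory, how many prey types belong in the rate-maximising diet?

1

E/h in descending order: polychaete worms 1.95, snails 0.874, amphipods 0.521 kJ/s. The optimal diet is the largest prefix of this list for which every included type satisfies E_i/h_i > R on the types above it.
Rate on top 1: 1.683. snails: 0.874 < 1.683 → exclude; stop.
Optimal diet: polychaete worms — 1 of 3 types.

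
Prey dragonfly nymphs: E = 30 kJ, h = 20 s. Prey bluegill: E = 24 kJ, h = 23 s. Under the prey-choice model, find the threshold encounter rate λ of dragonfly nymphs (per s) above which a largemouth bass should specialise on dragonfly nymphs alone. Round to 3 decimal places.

0.114 per s

Drop bluegill once their profitability E₂/h₂ falls below the rate achievable on dragonfly nymphs alone: E₂/h₂ = λE₁/(1 + λh₁).
Solve for λ: λE₁h₂ = E₂(1 + λh₁) → λ(E₁h₂ − E₂h₁) = E₂ → λ = E₂/(E₁h₂ − E₂h₁).
λ = 24/(30×23 − 24×20) = 24/210 = 0.1143 per s.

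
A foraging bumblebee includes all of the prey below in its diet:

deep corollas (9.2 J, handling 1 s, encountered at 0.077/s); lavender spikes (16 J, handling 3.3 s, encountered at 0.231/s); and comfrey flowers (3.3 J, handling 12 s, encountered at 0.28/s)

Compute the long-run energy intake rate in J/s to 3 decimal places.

1.025 J/s

R = (0.077×9.2 + 0.231×16 + 0.28×3.3) / (1 + 0.077×1 + 0.231×3.3 + 0.28×12) = 5.328/5.199 = 1.025 J/s.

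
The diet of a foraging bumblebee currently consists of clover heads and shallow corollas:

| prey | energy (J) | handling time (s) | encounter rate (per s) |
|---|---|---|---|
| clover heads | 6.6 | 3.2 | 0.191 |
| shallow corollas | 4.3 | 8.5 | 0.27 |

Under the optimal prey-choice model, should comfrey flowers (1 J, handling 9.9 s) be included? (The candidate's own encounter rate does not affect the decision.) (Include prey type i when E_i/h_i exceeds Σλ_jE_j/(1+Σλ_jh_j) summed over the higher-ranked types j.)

Intake rate on the current diet: R = (0.191×6.6 + 0.27×4.3) / (1 + 0.191×3.2 + 0.27×8.5) = 2.422/3.906 = 0.6199 J/s.
comfrey flowers: E/h = 1/9.9 = 0.101 J/s.
Since 0.101 < R, time spent handling comfrey flowers is better spent searching.

No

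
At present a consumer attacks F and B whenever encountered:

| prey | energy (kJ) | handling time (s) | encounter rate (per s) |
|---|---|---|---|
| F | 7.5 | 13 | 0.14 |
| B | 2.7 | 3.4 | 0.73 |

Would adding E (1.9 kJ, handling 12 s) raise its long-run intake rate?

Current rate: (0.14×7.5 + 0.73×2.7)/(1 + 0.14×13 + 0.73×3.4) = 0.5698 kJ/s.
E: E/h = 1.9/12 = 0.1583 kJ/s.
0.1583 < 0.5698, so adding E would lower the average — exclude it.

No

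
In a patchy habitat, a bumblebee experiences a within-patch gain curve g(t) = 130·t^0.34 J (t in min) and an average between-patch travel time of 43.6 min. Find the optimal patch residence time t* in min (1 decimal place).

22.5 min

By the marginal value theorem, leave when the instantaneous gain rate g'(t) equals the habitat-wide average g(t)/(T + t).
g'(t) = 0.34·130·t^-0.66. Setting 0.34·130·t^-0.66 = 130·t^0.34/(43.6+t) gives 0.34(43.6+t) = t, so 0.66·t = 0.34×43.6.
t* = 0.34×43.6/0.66 = 22.46 min.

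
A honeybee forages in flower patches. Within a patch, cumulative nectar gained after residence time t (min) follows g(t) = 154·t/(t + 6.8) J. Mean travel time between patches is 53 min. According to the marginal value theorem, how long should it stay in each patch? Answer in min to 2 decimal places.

Maximise g(t)/(T+t): set derivative to zero → g'(t)(T+t) = g(t).
g'(t) = 154·6.8/(t + 6.8)². Setting 154·6.8/(t+6.8)² = 154t/[(t+6.8)(53+t)] gives 6.8(53+t) = t(t+6.8), so t² = 6.8×53 = 360.4.
t* = √360.4 = 18.98 min.

18.98 min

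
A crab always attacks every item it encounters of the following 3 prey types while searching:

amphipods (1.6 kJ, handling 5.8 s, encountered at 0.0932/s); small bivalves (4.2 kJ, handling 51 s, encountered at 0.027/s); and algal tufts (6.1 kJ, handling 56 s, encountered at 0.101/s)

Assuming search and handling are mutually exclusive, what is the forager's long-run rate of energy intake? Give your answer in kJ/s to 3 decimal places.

0.102 kJ/s

Energy encountered per unit search time: 0.0932×1.6 + 0.027×4.2 + 0.101×6.1 = 0.8786 kJ/s.
Handling time per unit search time: 0.0932×5.8 + 0.027×51 + 0.101×56 = 7.574.
Rate = 0.8786/(1 + 7.574) = 0.1025 kJ/s.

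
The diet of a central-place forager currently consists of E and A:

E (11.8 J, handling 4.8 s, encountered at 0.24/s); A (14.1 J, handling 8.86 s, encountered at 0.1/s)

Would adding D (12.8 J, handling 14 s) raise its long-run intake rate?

No

On E and A alone, R = ΣλE/(1+Σλh) = 4.242/3.038 = 1.396 J/s.
D: E/h = 12.8/14 = 0.9143 J/s.
Since 0.9143 < R, time spent handling D is better spent searching.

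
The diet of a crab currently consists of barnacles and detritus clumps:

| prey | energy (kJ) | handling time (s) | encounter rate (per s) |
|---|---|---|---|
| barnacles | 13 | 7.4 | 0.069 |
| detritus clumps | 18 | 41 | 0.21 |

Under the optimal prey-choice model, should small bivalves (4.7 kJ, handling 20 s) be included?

No

Intake rate on the current diet: R = (0.069×13 + 0.21×18) / (1 + 0.069×7.4 + 0.21×41) = 4.677/10.12 = 0.4621 kJ/s.
small bivalves: E/h = 4.7/20 = 0.235 kJ/s.
Since 0.235 < R, time spent handling small bivalves is better spent searching.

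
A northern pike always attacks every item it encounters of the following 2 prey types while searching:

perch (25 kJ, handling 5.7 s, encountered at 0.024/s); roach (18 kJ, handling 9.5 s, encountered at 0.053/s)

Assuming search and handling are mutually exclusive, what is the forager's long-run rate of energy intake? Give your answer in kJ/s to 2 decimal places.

R = Σλ_iE_i / (1 + Σλ_ih_i)
Numerator: 0.024×25 + 0.053×18 = 1.554
Denominator: 1 + 0.024×5.7 + 0.053×9.5 = 1.64
R = 1.554/1.64 = 0.9474 kJ/s

0.95 kJ/s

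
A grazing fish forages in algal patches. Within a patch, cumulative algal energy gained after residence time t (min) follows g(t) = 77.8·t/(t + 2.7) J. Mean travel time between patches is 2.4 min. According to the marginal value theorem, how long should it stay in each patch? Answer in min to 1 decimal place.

Maximise g(t)/(T+t): set derivative to zero → g'(t)(T+t) = g(t).
g'(t) = 77.8·2.7/(t + 2.7)². Setting 77.8·2.7/(t+2.7)² = 77.8t/[(t+2.7)(2.4+t)] gives 2.7(2.4+t) = t(t+2.7), so t² = 2.7×2.4 = 6.48.
t* = √6.48 = 2.546 min.

2.5 min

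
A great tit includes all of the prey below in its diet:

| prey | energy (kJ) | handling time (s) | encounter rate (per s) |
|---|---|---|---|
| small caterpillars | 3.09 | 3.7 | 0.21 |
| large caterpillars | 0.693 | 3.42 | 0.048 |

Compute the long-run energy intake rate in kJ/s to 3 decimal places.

Energy encountered per unit search time: 0.21×3.09 + 0.048×0.693 = 0.6822 kJ/s.
Handling time per unit search time: 0.21×3.7 + 0.048×3.42 = 0.9412.
Rate = 0.6822/(1 + 0.9412) = 0.3514 kJ/s.

0.351 kJ/s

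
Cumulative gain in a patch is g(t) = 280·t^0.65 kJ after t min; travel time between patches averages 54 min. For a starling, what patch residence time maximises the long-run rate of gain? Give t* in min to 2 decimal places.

Maximise g(t)/(T+t): set derivative to zero → g'(t)(T+t) = g(t).
g'(t) = 0.65·280·t^-0.35. Setting 0.65·280·t^-0.35 = 280·t^0.65/(54+t) gives 0.65(54+t) = t, so 0.35·t = 0.65×54.
t* = 0.65×54/0.35 = 100.3 min.

100.29 min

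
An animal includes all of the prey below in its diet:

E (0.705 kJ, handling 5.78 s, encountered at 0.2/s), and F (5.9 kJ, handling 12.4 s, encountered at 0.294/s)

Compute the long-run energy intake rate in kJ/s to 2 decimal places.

0.32 kJ/s

R = (0.2×0.705 + 0.294×5.9) / (1 + 0.2×5.78 + 0.294×12.4) = 1.876/5.802 = 0.3233 kJ/s.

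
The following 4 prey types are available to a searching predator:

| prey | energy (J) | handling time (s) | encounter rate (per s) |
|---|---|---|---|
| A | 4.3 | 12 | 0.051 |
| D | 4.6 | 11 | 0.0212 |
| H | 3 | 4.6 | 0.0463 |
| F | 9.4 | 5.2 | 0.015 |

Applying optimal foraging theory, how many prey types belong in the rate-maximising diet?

4

Rank by E/h (J/s): F 1.81, H 0.652, D 0.418, A 0.358. Include each in turn until the next type's E/h falls below the running intake rate.
Rate on top 1: 0.1308. H: 0.652 > 0.1308 → include.
Rate on top 2: 0.2168. D: 0.418 > 0.2168 → include.
Rate on top 3: 0.2476. A: 0.358 > 0.2476 → include.
Optimal diet: F, H, D, A — 4 of 4 types.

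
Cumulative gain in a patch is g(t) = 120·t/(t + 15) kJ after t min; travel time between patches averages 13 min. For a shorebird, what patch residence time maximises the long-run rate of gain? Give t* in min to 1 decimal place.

14.0 min

By the marginal value theorem, leave when the instantaneous gain rate g'(t) equals the habitat-wide average g(t)/(T + t).
g'(t) = 120·15/(t + 15)². Setting 120·15/(t+15)² = 120t/[(t+15)(13+t)] gives 15(13+t) = t(t+15), so t² = 15×13 = 195.
t* = √195 = 13.96 min.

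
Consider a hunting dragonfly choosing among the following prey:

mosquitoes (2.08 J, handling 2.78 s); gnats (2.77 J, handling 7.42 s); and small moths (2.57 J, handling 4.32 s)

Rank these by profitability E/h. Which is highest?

mosquitoes

In descending order of E/h:
mosquitoes: 2.08/2.78 = 0.748 J/s
small moths: 2.57/4.32 = 0.595 J/s
gnats: 2.77/7.42 = 0.373 J/s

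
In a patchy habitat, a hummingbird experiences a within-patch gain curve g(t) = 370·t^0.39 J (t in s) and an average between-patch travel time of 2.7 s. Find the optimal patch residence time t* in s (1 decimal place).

1.7 s

Optimal t* satisfies g'(t*) = g(t*)/(T + t*).
g'(t) = 0.39·370·t^-0.61. Setting 0.39·370·t^-0.61 = 370·t^0.39/(2.7+t) gives 0.39(2.7+t) = t, so 0.61·t = 0.39×2.7.
t* = 0.39×2.7/0.61 = 1.726 s.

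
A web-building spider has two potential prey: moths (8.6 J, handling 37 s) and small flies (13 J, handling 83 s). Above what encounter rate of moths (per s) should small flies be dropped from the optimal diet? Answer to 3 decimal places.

At the threshold, the rate on moths alone equals the profitability of small flies: λ·8.6/(1 + λ·37) = 13/83 = 0.1566.
Rearranging, λ(8.6 − 0.1566×37) = 0.1566, so λ = 0.1566/2.805 = 0.05584 per s.

0.056 per s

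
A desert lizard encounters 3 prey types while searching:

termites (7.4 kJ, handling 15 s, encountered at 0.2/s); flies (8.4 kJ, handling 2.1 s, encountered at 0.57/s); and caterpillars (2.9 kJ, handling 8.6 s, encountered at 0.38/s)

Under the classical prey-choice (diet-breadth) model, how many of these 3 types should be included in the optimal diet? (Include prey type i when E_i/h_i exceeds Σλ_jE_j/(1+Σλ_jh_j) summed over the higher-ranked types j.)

1

Rank by E/h (kJ/s): flies 4, termites 0.493, caterpillars 0.337. Include each in turn until the next type's E/h falls below the running intake rate.
Rate on top 1: 2.179. termites: 0.493 < 2.179 → exclude; stop.
Optimal diet: flies — 1 of 3 types.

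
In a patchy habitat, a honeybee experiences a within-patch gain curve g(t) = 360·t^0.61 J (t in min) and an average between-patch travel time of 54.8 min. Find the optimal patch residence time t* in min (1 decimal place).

Maximise g(t)/(T+t): set derivative to zero → g'(t)(T+t) = g(t).
g'(t) = 0.61·360·t^-0.39. Setting 0.61·360·t^-0.39 = 360·t^0.61/(54.8+t) gives 0.61(54.8+t) = t, so 0.39·t = 0.61×54.8.
t* = 0.61×54.8/0.39 = 85.71 min.

85.7 min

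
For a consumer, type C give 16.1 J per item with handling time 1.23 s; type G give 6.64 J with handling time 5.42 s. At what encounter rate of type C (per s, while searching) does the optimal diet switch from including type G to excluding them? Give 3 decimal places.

0.084 per s

The zero-one rule: include type G iff E₂/h₂ > λE₁/(1+λh₁). Equality gives the switch point.
λE₁h₂ = E₂ + λE₂h₁ ⇒ λ = E₂/(E₁h₂ − E₂h₁) = 6.64/(87.26 − 8.167) = 0.08395 per s.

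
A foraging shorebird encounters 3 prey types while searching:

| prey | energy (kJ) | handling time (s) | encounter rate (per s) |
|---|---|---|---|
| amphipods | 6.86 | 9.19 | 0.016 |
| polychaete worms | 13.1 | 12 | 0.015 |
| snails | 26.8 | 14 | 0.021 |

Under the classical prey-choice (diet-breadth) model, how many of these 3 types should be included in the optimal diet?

3

Profitabilities (E/h, kJ/s): snails 1.91, polychaete worms 1.09, amphipods 0.746. Add prey in this order while the next type's profitability exceeds the intake rate on those already taken.
Rate on top 1: 0.4349. polychaete worms: 1.09 > 0.4349 → include.
Rate on top 2: 0.5151. amphipods: 0.746 > 0.5151 → include.
Optimal diet: snails, polychaete worms, amphipods — 3 of 3 types.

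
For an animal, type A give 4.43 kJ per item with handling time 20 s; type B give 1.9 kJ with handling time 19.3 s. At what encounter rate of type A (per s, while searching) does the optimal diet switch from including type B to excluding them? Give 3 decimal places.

At the threshold, the rate on type A alone equals the profitability of type B: λ·4.43/(1 + λ·20) = 1.9/19.3 = 0.09845.
Rearranging, λ(4.43 − 0.09845×20) = 0.09845, so λ = 0.09845/2.461 = 0.04 per s.

0.040 per s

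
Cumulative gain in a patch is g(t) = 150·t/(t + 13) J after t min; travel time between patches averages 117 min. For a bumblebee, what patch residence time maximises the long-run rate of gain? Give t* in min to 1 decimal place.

39.0 min

Optimal t* satisfies g'(t*) = g(t*)/(T + t*).
g'(t) = 150·13/(t + 13)². Setting 150·13/(t+13)² = 150t/[(t+13)(117+t)] gives 13(117+t) = t(t+13), so t² = 13×117 = 1521.
t* = √1521 = 39 min.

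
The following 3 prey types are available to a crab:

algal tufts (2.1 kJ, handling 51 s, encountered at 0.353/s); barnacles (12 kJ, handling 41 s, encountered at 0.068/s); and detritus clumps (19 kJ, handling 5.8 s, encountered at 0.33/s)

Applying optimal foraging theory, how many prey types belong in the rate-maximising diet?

1

Rank by E/h (kJ/s): detritus clumps 3.28, barnacles 0.293, algal tufts 0.0412. Include each in turn until the next type's E/h falls below the running intake rate.
Rate on top 1: 2.152. barnacles: 0.293 < 2.152 → exclude; stop.
Optimal diet: detritus clumps — 1 of 3 types.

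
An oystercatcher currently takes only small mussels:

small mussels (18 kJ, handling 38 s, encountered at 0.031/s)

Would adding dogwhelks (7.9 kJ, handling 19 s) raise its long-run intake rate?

On small mussels alone, R = ΣλE/(1+Σλh) = 0.558/2.178 = 0.2562 kJ/s.
dogwhelks: E/h = 7.9/19 = 0.4158 kJ/s.
0.4158 > 0.2562, so adding dogwhelks raises the average — include it.

Yes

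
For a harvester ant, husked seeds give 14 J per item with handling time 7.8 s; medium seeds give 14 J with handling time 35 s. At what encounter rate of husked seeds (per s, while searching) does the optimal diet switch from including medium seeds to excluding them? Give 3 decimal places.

0.037 per s

At the threshold, the rate on husked seeds alone equals the profitability of medium seeds: λ·14/(1 + λ·7.8) = 14/35 = 0.4.
Rearranging, λ(14 − 0.4×7.8) = 0.4, so λ = 0.4/10.88 = 0.03676 per s.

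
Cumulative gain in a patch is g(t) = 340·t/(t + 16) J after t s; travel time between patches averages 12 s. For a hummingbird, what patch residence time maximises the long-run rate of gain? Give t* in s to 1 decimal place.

Optimal t* satisfies g'(t*) = g(t*)/(T + t*).
g'(t) = 340·16/(t + 16)². Setting 340·16/(t+16)² = 340t/[(t+16)(12+t)] gives 16(12+t) = t(t+16), so t² = 16×12 = 192.
t* = √192 = 13.86 s.

13.9 s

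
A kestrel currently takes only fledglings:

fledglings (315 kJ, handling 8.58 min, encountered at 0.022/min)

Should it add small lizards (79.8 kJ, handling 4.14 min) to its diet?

Yes

Current rate: (0.022×315)/(1 + 0.022×8.58) = 5.83 kJ/min.
Profitability of small lizards: 79.8/4.14 = 19.28 kJ/min.
19.28 > 5.83, so adding small lizards raises the average — include it.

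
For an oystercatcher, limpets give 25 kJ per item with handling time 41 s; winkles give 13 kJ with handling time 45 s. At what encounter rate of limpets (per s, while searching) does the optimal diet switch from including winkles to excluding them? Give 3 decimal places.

0.022 per s

The zero-one rule: include winkles iff E₂/h₂ > λE₁/(1+λh₁). Equality gives the switch point.
λE₁h₂ = E₂ + λE₂h₁ ⇒ λ = E₂/(E₁h₂ − E₂h₁) = 13/(1125 − 533) = 0.02196 per s.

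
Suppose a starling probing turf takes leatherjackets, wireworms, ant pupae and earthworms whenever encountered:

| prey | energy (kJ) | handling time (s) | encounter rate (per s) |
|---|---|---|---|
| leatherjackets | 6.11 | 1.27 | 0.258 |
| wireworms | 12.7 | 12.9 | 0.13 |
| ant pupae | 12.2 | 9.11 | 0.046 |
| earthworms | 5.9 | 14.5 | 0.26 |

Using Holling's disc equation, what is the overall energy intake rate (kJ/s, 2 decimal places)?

Energy encountered per unit search time: 0.258×6.11 + 0.13×12.7 + 0.046×12.2 + 0.26×5.9 = 5.323 kJ/s.
Handling time per unit search time: 0.258×1.27 + 0.13×12.9 + 0.046×9.11 + 0.26×14.5 = 6.194.
Rate = 5.323/(1 + 6.194) = 0.7399 kJ/s.

0.74 kJ/s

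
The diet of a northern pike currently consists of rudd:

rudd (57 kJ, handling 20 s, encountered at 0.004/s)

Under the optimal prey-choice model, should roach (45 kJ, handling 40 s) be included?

On rudd alone, R = ΣλE/(1+Σλh) = 0.228/1.08 = 0.2111 kJ/s.
roach: E/h = 45/40 = 1.125 kJ/s.
Since 1.125 > R, including roach increases the long-run rate.

Yes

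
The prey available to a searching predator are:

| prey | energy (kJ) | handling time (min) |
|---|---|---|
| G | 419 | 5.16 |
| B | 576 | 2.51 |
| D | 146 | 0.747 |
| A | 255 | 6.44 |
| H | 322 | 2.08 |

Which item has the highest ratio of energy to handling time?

B

Profitability E/h (kJ/min): G = 419/5.16 = 81.2, B = 576/2.51 = 229, D = 146/0.747 = 195, A = 255/6.44 = 39.6, H = 322/2.08 = 155.
Ranked: B > D > H > G > A.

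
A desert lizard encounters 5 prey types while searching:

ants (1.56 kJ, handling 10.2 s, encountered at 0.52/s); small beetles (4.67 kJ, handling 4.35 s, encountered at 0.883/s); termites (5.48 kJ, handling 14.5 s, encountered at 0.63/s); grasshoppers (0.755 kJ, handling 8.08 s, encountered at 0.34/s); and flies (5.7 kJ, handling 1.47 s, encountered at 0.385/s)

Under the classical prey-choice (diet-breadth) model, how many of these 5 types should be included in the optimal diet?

1

Profitabilities (E/h, kJ/s): flies 3.88, small beetles 1.07, termites 0.378, ants 0.153, grasshoppers 0.0934. Add prey in this order while the next type's profitability exceeds the intake rate on those already taken.
Rate on top 1: 1.401. small beetles: 1.07 < 1.401 → exclude; stop.
Optimal diet: flies — 1 of 5 types.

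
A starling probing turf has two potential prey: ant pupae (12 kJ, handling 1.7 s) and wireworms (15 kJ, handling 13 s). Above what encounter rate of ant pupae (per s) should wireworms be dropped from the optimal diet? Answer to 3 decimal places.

0.115 per s

At the threshold, the rate on ant pupae alone equals the profitability of wireworms: λ·12/(1 + λ·1.7) = 15/13 = 1.154.
Rearranging, λ(12 − 1.154×1.7) = 1.154, so λ = 1.154/10.04 = 0.1149 per s.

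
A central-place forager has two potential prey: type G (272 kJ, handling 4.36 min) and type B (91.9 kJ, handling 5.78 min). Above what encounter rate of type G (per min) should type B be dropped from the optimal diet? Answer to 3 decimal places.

The zero-one rule: include type B iff E₂/h₂ > λE₁/(1+λh₁). Equality gives the switch point.
λE₁h₂ = E₂ + λE₂h₁ ⇒ λ = E₂/(E₁h₂ − E₂h₁) = 91.9/(1572 − 400.7) = 0.07845 per min.

0.078 per min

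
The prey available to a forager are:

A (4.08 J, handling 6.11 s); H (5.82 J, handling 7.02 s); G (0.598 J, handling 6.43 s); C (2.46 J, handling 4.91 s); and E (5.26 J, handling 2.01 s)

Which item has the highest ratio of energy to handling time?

Profitability E/h (J/s): A = 4.08/6.11 = 0.668, H = 5.82/7.02 = 0.829, G = 0.598/6.43 = 0.093, C = 2.46/4.91 = 0.501, E = 5.26/2.01 = 2.62.
Ranked: E > H > A > C > G.

E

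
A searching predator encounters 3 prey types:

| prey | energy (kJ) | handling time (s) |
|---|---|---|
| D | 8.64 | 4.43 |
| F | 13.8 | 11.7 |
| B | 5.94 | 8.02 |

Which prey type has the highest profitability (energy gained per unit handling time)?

D

Profitability E/h (kJ/s): D = 8.64/4.43 = 1.95, F = 13.8/11.7 = 1.18, B = 5.94/8.02 = 0.741.
Ranked: D > F > B.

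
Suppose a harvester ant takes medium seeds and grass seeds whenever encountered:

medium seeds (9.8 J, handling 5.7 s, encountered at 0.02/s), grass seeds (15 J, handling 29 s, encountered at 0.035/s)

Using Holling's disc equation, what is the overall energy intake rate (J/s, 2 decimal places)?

Energy encountered per unit search time: 0.02×9.8 + 0.035×15 = 0.721 J/s.
Handling time per unit search time: 0.02×5.7 + 0.035×29 = 1.129.
Rate = 0.721/(1 + 1.129) = 0.3387 J/s.

0.34 J/s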